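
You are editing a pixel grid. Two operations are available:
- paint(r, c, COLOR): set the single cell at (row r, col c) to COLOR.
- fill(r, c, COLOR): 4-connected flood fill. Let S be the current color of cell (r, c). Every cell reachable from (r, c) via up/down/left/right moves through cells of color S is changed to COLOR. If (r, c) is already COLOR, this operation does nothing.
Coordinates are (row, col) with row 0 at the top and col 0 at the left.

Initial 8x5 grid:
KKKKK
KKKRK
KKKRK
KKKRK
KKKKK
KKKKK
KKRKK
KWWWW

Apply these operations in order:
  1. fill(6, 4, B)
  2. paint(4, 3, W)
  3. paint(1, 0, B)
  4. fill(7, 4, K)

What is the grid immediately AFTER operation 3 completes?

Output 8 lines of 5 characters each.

Answer: BBBBB
BBBRB
BBBRB
BBBRB
BBBWB
BBBBB
BBRBB
BWWWW

Derivation:
After op 1 fill(6,4,B) [32 cells changed]:
BBBBB
BBBRB
BBBRB
BBBRB
BBBBB
BBBBB
BBRBB
BWWWW
After op 2 paint(4,3,W):
BBBBB
BBBRB
BBBRB
BBBRB
BBBWB
BBBBB
BBRBB
BWWWW
After op 3 paint(1,0,B):
BBBBB
BBBRB
BBBRB
BBBRB
BBBWB
BBBBB
BBRBB
BWWWW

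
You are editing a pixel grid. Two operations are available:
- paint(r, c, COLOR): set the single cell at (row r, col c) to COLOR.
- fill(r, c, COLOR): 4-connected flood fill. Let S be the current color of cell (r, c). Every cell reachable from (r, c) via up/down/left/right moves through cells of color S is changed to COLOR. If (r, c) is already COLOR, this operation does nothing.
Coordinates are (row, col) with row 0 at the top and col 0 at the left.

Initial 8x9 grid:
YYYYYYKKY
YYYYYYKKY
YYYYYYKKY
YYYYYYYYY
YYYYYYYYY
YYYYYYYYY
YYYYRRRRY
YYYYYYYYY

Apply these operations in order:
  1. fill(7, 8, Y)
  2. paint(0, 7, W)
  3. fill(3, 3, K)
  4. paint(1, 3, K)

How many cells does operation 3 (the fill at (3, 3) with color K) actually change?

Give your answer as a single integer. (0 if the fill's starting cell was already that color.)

Answer: 62

Derivation:
After op 1 fill(7,8,Y) [0 cells changed]:
YYYYYYKKY
YYYYYYKKY
YYYYYYKKY
YYYYYYYYY
YYYYYYYYY
YYYYYYYYY
YYYYRRRRY
YYYYYYYYY
After op 2 paint(0,7,W):
YYYYYYKWY
YYYYYYKKY
YYYYYYKKY
YYYYYYYYY
YYYYYYYYY
YYYYYYYYY
YYYYRRRRY
YYYYYYYYY
After op 3 fill(3,3,K) [62 cells changed]:
KKKKKKKWK
KKKKKKKKK
KKKKKKKKK
KKKKKKKKK
KKKKKKKKK
KKKKKKKKK
KKKKRRRRK
KKKKKKKKK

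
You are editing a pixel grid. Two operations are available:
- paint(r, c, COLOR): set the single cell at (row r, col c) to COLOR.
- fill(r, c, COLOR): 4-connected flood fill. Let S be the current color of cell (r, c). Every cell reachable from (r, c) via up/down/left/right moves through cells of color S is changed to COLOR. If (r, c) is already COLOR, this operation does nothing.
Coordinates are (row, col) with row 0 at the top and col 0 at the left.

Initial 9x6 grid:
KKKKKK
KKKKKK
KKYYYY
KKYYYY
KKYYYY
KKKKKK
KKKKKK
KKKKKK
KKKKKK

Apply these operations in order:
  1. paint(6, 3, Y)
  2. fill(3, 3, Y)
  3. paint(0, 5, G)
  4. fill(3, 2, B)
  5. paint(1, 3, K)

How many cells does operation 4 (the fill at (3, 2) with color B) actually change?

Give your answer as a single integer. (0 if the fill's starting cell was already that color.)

Answer: 12

Derivation:
After op 1 paint(6,3,Y):
KKKKKK
KKKKKK
KKYYYY
KKYYYY
KKYYYY
KKKKKK
KKKYKK
KKKKKK
KKKKKK
After op 2 fill(3,3,Y) [0 cells changed]:
KKKKKK
KKKKKK
KKYYYY
KKYYYY
KKYYYY
KKKKKK
KKKYKK
KKKKKK
KKKKKK
After op 3 paint(0,5,G):
KKKKKG
KKKKKK
KKYYYY
KKYYYY
KKYYYY
KKKKKK
KKKYKK
KKKKKK
KKKKKK
After op 4 fill(3,2,B) [12 cells changed]:
KKKKKG
KKKKKK
KKBBBB
KKBBBB
KKBBBB
KKKKKK
KKKYKK
KKKKKK
KKKKKK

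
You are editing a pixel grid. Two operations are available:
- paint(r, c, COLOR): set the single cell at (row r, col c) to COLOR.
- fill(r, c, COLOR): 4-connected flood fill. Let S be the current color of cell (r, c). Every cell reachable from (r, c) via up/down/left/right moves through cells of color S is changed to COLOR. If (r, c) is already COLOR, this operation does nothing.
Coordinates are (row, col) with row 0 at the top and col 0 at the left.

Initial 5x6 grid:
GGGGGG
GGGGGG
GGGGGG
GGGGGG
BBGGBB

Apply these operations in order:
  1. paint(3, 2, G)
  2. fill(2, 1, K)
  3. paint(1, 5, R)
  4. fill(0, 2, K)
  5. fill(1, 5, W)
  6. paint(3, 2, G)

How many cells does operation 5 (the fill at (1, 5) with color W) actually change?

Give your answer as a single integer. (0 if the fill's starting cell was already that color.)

After op 1 paint(3,2,G):
GGGGGG
GGGGGG
GGGGGG
GGGGGG
BBGGBB
After op 2 fill(2,1,K) [26 cells changed]:
KKKKKK
KKKKKK
KKKKKK
KKKKKK
BBKKBB
After op 3 paint(1,5,R):
KKKKKK
KKKKKR
KKKKKK
KKKKKK
BBKKBB
After op 4 fill(0,2,K) [0 cells changed]:
KKKKKK
KKKKKR
KKKKKK
KKKKKK
BBKKBB
After op 5 fill(1,5,W) [1 cells changed]:
KKKKKK
KKKKKW
KKKKKK
KKKKKK
BBKKBB

Answer: 1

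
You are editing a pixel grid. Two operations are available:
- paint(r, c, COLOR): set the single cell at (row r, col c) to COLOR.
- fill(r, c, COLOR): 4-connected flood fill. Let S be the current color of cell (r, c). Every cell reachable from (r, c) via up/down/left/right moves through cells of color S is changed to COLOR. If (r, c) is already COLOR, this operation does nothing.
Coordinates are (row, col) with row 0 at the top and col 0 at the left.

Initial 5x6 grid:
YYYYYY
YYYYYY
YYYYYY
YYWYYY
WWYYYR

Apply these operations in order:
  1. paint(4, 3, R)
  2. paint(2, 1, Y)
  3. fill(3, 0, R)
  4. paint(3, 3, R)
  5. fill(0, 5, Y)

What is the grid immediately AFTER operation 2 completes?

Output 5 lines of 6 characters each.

After op 1 paint(4,3,R):
YYYYYY
YYYYYY
YYYYYY
YYWYYY
WWYRYR
After op 2 paint(2,1,Y):
YYYYYY
YYYYYY
YYYYYY
YYWYYY
WWYRYR

Answer: YYYYYY
YYYYYY
YYYYYY
YYWYYY
WWYRYR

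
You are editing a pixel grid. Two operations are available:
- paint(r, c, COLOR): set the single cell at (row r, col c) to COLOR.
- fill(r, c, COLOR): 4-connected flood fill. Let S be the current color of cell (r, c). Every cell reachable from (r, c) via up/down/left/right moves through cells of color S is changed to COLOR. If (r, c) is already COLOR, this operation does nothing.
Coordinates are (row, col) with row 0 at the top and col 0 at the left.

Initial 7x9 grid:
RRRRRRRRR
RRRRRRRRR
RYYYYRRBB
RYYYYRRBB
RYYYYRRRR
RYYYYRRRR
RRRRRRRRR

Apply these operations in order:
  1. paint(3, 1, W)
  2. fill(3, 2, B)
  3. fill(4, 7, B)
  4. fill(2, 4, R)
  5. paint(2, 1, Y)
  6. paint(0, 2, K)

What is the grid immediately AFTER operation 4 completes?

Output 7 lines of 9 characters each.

After op 1 paint(3,1,W):
RRRRRRRRR
RRRRRRRRR
RYYYYRRBB
RWYYYRRBB
RYYYYRRRR
RYYYYRRRR
RRRRRRRRR
After op 2 fill(3,2,B) [15 cells changed]:
RRRRRRRRR
RRRRRRRRR
RBBBBRRBB
RWBBBRRBB
RBBBBRRRR
RBBBBRRRR
RRRRRRRRR
After op 3 fill(4,7,B) [43 cells changed]:
BBBBBBBBB
BBBBBBBBB
BBBBBBBBB
BWBBBBBBB
BBBBBBBBB
BBBBBBBBB
BBBBBBBBB
After op 4 fill(2,4,R) [62 cells changed]:
RRRRRRRRR
RRRRRRRRR
RRRRRRRRR
RWRRRRRRR
RRRRRRRRR
RRRRRRRRR
RRRRRRRRR

Answer: RRRRRRRRR
RRRRRRRRR
RRRRRRRRR
RWRRRRRRR
RRRRRRRRR
RRRRRRRRR
RRRRRRRRR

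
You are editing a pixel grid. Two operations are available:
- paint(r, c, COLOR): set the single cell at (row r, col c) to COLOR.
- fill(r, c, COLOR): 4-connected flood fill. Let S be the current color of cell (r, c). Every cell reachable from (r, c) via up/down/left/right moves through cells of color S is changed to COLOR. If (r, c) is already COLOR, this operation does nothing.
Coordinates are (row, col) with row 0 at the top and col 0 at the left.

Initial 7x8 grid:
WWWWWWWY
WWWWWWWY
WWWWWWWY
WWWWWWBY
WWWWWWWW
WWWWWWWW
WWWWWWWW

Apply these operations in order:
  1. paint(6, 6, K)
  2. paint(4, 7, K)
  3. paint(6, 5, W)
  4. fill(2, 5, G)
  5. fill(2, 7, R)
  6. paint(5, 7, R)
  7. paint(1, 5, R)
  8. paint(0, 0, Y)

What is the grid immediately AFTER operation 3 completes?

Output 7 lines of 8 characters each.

Answer: WWWWWWWY
WWWWWWWY
WWWWWWWY
WWWWWWBY
WWWWWWWK
WWWWWWWW
WWWWWWKW

Derivation:
After op 1 paint(6,6,K):
WWWWWWWY
WWWWWWWY
WWWWWWWY
WWWWWWBY
WWWWWWWW
WWWWWWWW
WWWWWWKW
After op 2 paint(4,7,K):
WWWWWWWY
WWWWWWWY
WWWWWWWY
WWWWWWBY
WWWWWWWK
WWWWWWWW
WWWWWWKW
After op 3 paint(6,5,W):
WWWWWWWY
WWWWWWWY
WWWWWWWY
WWWWWWBY
WWWWWWWK
WWWWWWWW
WWWWWWKW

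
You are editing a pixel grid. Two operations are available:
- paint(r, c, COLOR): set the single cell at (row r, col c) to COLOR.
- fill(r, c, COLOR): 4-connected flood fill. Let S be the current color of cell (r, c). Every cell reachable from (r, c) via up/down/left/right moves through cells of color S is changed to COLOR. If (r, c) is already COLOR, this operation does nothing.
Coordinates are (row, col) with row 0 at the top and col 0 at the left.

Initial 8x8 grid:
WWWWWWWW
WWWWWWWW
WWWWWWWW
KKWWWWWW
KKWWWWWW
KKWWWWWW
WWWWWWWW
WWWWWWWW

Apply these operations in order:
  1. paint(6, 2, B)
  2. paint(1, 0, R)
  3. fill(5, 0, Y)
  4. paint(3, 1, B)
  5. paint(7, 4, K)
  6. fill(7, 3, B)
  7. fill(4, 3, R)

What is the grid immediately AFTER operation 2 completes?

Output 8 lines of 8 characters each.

After op 1 paint(6,2,B):
WWWWWWWW
WWWWWWWW
WWWWWWWW
KKWWWWWW
KKWWWWWW
KKWWWWWW
WWBWWWWW
WWWWWWWW
After op 2 paint(1,0,R):
WWWWWWWW
RWWWWWWW
WWWWWWWW
KKWWWWWW
KKWWWWWW
KKWWWWWW
WWBWWWWW
WWWWWWWW

Answer: WWWWWWWW
RWWWWWWW
WWWWWWWW
KKWWWWWW
KKWWWWWW
KKWWWWWW
WWBWWWWW
WWWWWWWW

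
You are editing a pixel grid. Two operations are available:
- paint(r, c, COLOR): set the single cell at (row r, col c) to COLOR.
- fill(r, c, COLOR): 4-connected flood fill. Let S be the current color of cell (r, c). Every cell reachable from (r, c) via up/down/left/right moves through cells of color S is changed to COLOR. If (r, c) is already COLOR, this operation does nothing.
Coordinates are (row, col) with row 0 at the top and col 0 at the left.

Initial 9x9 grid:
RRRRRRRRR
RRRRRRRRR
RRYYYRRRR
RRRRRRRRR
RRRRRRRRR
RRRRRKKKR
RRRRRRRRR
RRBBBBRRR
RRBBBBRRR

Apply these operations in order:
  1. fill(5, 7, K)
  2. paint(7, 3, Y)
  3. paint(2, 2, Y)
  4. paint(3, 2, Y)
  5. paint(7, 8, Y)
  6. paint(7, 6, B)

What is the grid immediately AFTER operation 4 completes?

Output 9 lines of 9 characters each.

Answer: RRRRRRRRR
RRRRRRRRR
RRYYYRRRR
RRYRRRRRR
RRRRRRRRR
RRRRRKKKR
RRRRRRRRR
RRBYBBRRR
RRBBBBRRR

Derivation:
After op 1 fill(5,7,K) [0 cells changed]:
RRRRRRRRR
RRRRRRRRR
RRYYYRRRR
RRRRRRRRR
RRRRRRRRR
RRRRRKKKR
RRRRRRRRR
RRBBBBRRR
RRBBBBRRR
After op 2 paint(7,3,Y):
RRRRRRRRR
RRRRRRRRR
RRYYYRRRR
RRRRRRRRR
RRRRRRRRR
RRRRRKKKR
RRRRRRRRR
RRBYBBRRR
RRBBBBRRR
After op 3 paint(2,2,Y):
RRRRRRRRR
RRRRRRRRR
RRYYYRRRR
RRRRRRRRR
RRRRRRRRR
RRRRRKKKR
RRRRRRRRR
RRBYBBRRR
RRBBBBRRR
After op 4 paint(3,2,Y):
RRRRRRRRR
RRRRRRRRR
RRYYYRRRR
RRYRRRRRR
RRRRRRRRR
RRRRRKKKR
RRRRRRRRR
RRBYBBRRR
RRBBBBRRR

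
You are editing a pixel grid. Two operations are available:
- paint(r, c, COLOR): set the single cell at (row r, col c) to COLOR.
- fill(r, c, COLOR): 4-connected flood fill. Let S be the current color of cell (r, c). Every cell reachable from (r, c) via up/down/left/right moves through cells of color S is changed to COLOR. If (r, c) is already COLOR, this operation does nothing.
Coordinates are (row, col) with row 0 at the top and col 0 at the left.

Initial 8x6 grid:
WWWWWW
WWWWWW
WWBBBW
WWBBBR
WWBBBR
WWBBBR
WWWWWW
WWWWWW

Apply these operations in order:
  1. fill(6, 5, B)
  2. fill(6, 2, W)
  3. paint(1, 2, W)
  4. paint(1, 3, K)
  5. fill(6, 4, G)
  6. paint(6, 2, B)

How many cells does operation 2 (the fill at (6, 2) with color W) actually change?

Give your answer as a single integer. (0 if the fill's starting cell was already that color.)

After op 1 fill(6,5,B) [33 cells changed]:
BBBBBB
BBBBBB
BBBBBB
BBBBBR
BBBBBR
BBBBBR
BBBBBB
BBBBBB
After op 2 fill(6,2,W) [45 cells changed]:
WWWWWW
WWWWWW
WWWWWW
WWWWWR
WWWWWR
WWWWWR
WWWWWW
WWWWWW

Answer: 45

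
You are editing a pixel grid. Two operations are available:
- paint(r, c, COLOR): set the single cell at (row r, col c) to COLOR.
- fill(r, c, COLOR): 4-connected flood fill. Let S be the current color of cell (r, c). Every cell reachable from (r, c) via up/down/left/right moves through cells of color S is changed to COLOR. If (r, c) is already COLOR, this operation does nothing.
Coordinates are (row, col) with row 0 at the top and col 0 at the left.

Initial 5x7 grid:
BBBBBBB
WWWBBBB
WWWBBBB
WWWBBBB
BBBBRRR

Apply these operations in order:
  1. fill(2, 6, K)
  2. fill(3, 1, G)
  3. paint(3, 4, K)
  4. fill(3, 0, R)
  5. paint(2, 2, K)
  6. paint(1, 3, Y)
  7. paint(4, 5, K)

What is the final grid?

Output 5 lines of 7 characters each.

After op 1 fill(2,6,K) [23 cells changed]:
KKKKKKK
WWWKKKK
WWWKKKK
WWWKKKK
KKKKRRR
After op 2 fill(3,1,G) [9 cells changed]:
KKKKKKK
GGGKKKK
GGGKKKK
GGGKKKK
KKKKRRR
After op 3 paint(3,4,K):
KKKKKKK
GGGKKKK
GGGKKKK
GGGKKKK
KKKKRRR
After op 4 fill(3,0,R) [9 cells changed]:
KKKKKKK
RRRKKKK
RRRKKKK
RRRKKKK
KKKKRRR
After op 5 paint(2,2,K):
KKKKKKK
RRRKKKK
RRKKKKK
RRRKKKK
KKKKRRR
After op 6 paint(1,3,Y):
KKKKKKK
RRRYKKK
RRKKKKK
RRRKKKK
KKKKRRR
After op 7 paint(4,5,K):
KKKKKKK
RRRYKKK
RRKKKKK
RRRKKKK
KKKKRKR

Answer: KKKKKKK
RRRYKKK
RRKKKKK
RRRKKKK
KKKKRKR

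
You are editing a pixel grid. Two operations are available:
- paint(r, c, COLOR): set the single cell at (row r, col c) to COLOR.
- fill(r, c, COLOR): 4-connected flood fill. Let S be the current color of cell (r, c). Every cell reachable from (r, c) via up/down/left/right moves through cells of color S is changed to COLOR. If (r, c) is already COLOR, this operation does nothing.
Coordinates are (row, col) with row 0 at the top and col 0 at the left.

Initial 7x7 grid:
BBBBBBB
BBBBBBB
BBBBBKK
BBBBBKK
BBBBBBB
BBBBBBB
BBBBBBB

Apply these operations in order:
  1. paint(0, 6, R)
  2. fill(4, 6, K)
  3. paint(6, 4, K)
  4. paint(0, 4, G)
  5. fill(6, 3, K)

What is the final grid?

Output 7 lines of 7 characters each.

Answer: KKKKGKR
KKKKKKK
KKKKKKK
KKKKKKK
KKKKKKK
KKKKKKK
KKKKKKK

Derivation:
After op 1 paint(0,6,R):
BBBBBBR
BBBBBBB
BBBBBKK
BBBBBKK
BBBBBBB
BBBBBBB
BBBBBBB
After op 2 fill(4,6,K) [44 cells changed]:
KKKKKKR
KKKKKKK
KKKKKKK
KKKKKKK
KKKKKKK
KKKKKKK
KKKKKKK
After op 3 paint(6,4,K):
KKKKKKR
KKKKKKK
KKKKKKK
KKKKKKK
KKKKKKK
KKKKKKK
KKKKKKK
After op 4 paint(0,4,G):
KKKKGKR
KKKKKKK
KKKKKKK
KKKKKKK
KKKKKKK
KKKKKKK
KKKKKKK
After op 5 fill(6,3,K) [0 cells changed]:
KKKKGKR
KKKKKKK
KKKKKKK
KKKKKKK
KKKKKKK
KKKKKKK
KKKKKKK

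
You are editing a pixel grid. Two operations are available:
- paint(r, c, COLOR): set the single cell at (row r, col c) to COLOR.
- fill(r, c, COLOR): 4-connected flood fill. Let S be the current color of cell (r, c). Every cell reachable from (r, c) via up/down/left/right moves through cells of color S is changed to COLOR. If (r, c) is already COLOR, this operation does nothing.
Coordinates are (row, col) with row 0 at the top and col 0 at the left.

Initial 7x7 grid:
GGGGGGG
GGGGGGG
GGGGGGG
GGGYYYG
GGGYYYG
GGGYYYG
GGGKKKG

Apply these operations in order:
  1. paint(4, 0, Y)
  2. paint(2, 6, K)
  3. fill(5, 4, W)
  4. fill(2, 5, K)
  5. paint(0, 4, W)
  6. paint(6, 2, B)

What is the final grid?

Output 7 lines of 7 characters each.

After op 1 paint(4,0,Y):
GGGGGGG
GGGGGGG
GGGGGGG
GGGYYYG
YGGYYYG
GGGYYYG
GGGKKKG
After op 2 paint(2,6,K):
GGGGGGG
GGGGGGG
GGGGGGK
GGGYYYG
YGGYYYG
GGGYYYG
GGGKKKG
After op 3 fill(5,4,W) [9 cells changed]:
GGGGGGG
GGGGGGG
GGGGGGK
GGGWWWG
YGGWWWG
GGGWWWG
GGGKKKG
After op 4 fill(2,5,K) [31 cells changed]:
KKKKKKK
KKKKKKK
KKKKKKK
KKKWWWG
YKKWWWG
KKKWWWG
KKKKKKG
After op 5 paint(0,4,W):
KKKKWKK
KKKKKKK
KKKKKKK
KKKWWWG
YKKWWWG
KKKWWWG
KKKKKKG
After op 6 paint(6,2,B):
KKKKWKK
KKKKKKK
KKKKKKK
KKKWWWG
YKKWWWG
KKKWWWG
KKBKKKG

Answer: KKKKWKK
KKKKKKK
KKKKKKK
KKKWWWG
YKKWWWG
KKKWWWG
KKBKKKG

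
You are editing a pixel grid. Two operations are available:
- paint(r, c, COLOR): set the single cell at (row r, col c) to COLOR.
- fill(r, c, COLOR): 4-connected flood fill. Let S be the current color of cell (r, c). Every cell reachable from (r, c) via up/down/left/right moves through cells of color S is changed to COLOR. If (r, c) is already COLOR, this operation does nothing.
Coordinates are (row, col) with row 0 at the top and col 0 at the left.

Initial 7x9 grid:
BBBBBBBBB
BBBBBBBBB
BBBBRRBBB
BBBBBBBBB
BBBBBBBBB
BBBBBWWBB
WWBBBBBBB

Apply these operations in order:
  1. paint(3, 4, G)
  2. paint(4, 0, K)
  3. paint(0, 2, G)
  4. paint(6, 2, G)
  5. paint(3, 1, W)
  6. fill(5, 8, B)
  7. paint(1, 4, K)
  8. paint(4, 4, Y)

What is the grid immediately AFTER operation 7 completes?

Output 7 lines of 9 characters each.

Answer: BBGBBBBBB
BBBBKBBBB
BBBBRRBBB
BWBBGBBBB
KBBBBBBBB
BBBBBWWBB
WWGBBBBBB

Derivation:
After op 1 paint(3,4,G):
BBBBBBBBB
BBBBBBBBB
BBBBRRBBB
BBBBGBBBB
BBBBBBBBB
BBBBBWWBB
WWBBBBBBB
After op 2 paint(4,0,K):
BBBBBBBBB
BBBBBBBBB
BBBBRRBBB
BBBBGBBBB
KBBBBBBBB
BBBBBWWBB
WWBBBBBBB
After op 3 paint(0,2,G):
BBGBBBBBB
BBBBBBBBB
BBBBRRBBB
BBBBGBBBB
KBBBBBBBB
BBBBBWWBB
WWBBBBBBB
After op 4 paint(6,2,G):
BBGBBBBBB
BBBBBBBBB
BBBBRRBBB
BBBBGBBBB
KBBBBBBBB
BBBBBWWBB
WWGBBBBBB
After op 5 paint(3,1,W):
BBGBBBBBB
BBBBBBBBB
BBBBRRBBB
BWBBGBBBB
KBBBBBBBB
BBBBBWWBB
WWGBBBBBB
After op 6 fill(5,8,B) [0 cells changed]:
BBGBBBBBB
BBBBBBBBB
BBBBRRBBB
BWBBGBBBB
KBBBBBBBB
BBBBBWWBB
WWGBBBBBB
After op 7 paint(1,4,K):
BBGBBBBBB
BBBBKBBBB
BBBBRRBBB
BWBBGBBBB
KBBBBBBBB
BBBBBWWBB
WWGBBBBBB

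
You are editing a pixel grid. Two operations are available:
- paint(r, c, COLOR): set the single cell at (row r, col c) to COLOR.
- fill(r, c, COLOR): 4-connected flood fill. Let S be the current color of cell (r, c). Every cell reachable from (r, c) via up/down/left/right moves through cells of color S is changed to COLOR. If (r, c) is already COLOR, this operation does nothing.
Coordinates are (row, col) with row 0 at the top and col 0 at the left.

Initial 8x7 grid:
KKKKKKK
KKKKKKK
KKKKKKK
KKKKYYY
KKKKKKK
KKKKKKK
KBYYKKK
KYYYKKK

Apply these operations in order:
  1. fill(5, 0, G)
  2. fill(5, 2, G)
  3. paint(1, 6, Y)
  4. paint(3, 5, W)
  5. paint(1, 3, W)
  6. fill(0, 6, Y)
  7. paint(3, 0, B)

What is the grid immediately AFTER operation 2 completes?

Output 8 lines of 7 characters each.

Answer: GGGGGGG
GGGGGGG
GGGGGGG
GGGGYYY
GGGGGGG
GGGGGGG
GBYYGGG
GYYYGGG

Derivation:
After op 1 fill(5,0,G) [47 cells changed]:
GGGGGGG
GGGGGGG
GGGGGGG
GGGGYYY
GGGGGGG
GGGGGGG
GBYYGGG
GYYYGGG
After op 2 fill(5,2,G) [0 cells changed]:
GGGGGGG
GGGGGGG
GGGGGGG
GGGGYYY
GGGGGGG
GGGGGGG
GBYYGGG
GYYYGGG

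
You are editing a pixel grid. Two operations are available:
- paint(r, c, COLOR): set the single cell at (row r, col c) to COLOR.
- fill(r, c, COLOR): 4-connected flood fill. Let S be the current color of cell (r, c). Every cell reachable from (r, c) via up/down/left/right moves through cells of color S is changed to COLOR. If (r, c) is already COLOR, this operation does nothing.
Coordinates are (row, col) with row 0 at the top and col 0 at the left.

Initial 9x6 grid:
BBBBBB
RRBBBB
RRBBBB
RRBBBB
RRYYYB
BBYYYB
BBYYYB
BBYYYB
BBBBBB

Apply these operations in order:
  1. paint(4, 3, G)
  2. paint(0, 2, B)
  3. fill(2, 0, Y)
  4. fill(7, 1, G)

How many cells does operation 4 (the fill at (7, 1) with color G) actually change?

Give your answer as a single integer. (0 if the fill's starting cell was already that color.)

After op 1 paint(4,3,G):
BBBBBB
RRBBBB
RRBBBB
RRBBBB
RRYGYB
BBYYYB
BBYYYB
BBYYYB
BBBBBB
After op 2 paint(0,2,B):
BBBBBB
RRBBBB
RRBBBB
RRBBBB
RRYGYB
BBYYYB
BBYYYB
BBYYYB
BBBBBB
After op 3 fill(2,0,Y) [8 cells changed]:
BBBBBB
YYBBBB
YYBBBB
YYBBBB
YYYGYB
BBYYYB
BBYYYB
BBYYYB
BBBBBB
After op 4 fill(7,1,G) [34 cells changed]:
GGGGGG
YYGGGG
YYGGGG
YYGGGG
YYYGYG
GGYYYG
GGYYYG
GGYYYG
GGGGGG

Answer: 34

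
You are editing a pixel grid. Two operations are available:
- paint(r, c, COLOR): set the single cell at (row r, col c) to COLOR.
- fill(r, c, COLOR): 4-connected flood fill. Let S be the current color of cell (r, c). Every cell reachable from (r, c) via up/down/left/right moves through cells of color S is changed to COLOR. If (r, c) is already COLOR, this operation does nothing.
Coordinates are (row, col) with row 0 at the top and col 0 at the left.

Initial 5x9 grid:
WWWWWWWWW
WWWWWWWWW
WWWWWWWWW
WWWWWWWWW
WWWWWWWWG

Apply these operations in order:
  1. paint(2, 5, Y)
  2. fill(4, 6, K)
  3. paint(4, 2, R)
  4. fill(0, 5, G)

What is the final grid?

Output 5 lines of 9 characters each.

Answer: GGGGGGGGG
GGGGGGGGG
GGGGGYGGG
GGGGGGGGG
GGRGGGGGG

Derivation:
After op 1 paint(2,5,Y):
WWWWWWWWW
WWWWWWWWW
WWWWWYWWW
WWWWWWWWW
WWWWWWWWG
After op 2 fill(4,6,K) [43 cells changed]:
KKKKKKKKK
KKKKKKKKK
KKKKKYKKK
KKKKKKKKK
KKKKKKKKG
After op 3 paint(4,2,R):
KKKKKKKKK
KKKKKKKKK
KKKKKYKKK
KKKKKKKKK
KKRKKKKKG
After op 4 fill(0,5,G) [42 cells changed]:
GGGGGGGGG
GGGGGGGGG
GGGGGYGGG
GGGGGGGGG
GGRGGGGGG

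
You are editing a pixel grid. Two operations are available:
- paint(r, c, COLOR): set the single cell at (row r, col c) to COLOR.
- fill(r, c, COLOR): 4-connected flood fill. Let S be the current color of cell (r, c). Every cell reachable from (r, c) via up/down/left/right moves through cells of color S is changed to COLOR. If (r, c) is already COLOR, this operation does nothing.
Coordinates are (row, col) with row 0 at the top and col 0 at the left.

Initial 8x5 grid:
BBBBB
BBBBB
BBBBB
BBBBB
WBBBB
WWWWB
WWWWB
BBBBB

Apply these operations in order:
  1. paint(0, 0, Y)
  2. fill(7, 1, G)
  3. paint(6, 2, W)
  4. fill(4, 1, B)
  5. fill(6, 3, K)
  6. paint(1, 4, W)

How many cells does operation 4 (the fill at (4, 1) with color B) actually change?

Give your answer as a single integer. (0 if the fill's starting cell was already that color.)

Answer: 30

Derivation:
After op 1 paint(0,0,Y):
YBBBB
BBBBB
BBBBB
BBBBB
WBBBB
WWWWB
WWWWB
BBBBB
After op 2 fill(7,1,G) [30 cells changed]:
YGGGG
GGGGG
GGGGG
GGGGG
WGGGG
WWWWG
WWWWG
GGGGG
After op 3 paint(6,2,W):
YGGGG
GGGGG
GGGGG
GGGGG
WGGGG
WWWWG
WWWWG
GGGGG
After op 4 fill(4,1,B) [30 cells changed]:
YBBBB
BBBBB
BBBBB
BBBBB
WBBBB
WWWWB
WWWWB
BBBBB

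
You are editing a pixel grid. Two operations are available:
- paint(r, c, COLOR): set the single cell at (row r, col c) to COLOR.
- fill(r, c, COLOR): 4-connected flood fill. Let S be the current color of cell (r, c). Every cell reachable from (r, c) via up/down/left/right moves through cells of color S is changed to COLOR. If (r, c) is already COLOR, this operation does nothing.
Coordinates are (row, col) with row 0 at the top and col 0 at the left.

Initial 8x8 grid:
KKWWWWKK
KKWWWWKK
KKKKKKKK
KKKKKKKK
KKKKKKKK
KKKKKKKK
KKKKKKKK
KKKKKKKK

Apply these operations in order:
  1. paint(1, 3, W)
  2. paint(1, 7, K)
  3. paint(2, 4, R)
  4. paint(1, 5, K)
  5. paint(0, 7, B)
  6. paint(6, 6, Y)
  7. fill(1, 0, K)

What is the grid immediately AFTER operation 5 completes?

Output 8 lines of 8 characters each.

After op 1 paint(1,3,W):
KKWWWWKK
KKWWWWKK
KKKKKKKK
KKKKKKKK
KKKKKKKK
KKKKKKKK
KKKKKKKK
KKKKKKKK
After op 2 paint(1,7,K):
KKWWWWKK
KKWWWWKK
KKKKKKKK
KKKKKKKK
KKKKKKKK
KKKKKKKK
KKKKKKKK
KKKKKKKK
After op 3 paint(2,4,R):
KKWWWWKK
KKWWWWKK
KKKKRKKK
KKKKKKKK
KKKKKKKK
KKKKKKKK
KKKKKKKK
KKKKKKKK
After op 4 paint(1,5,K):
KKWWWWKK
KKWWWKKK
KKKKRKKK
KKKKKKKK
KKKKKKKK
KKKKKKKK
KKKKKKKK
KKKKKKKK
After op 5 paint(0,7,B):
KKWWWWKB
KKWWWKKK
KKKKRKKK
KKKKKKKK
KKKKKKKK
KKKKKKKK
KKKKKKKK
KKKKKKKK

Answer: KKWWWWKB
KKWWWKKK
KKKKRKKK
KKKKKKKK
KKKKKKKK
KKKKKKKK
KKKKKKKK
KKKKKKKK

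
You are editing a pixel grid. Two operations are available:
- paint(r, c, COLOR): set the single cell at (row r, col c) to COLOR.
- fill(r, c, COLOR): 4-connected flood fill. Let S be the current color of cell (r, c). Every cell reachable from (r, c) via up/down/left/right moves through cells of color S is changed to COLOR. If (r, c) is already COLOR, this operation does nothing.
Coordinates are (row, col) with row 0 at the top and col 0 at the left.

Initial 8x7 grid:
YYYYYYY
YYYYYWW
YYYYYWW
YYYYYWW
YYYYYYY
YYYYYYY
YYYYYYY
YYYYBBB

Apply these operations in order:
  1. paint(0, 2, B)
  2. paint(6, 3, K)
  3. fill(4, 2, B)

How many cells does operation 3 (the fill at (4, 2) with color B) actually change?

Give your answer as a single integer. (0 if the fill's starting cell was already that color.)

Answer: 45

Derivation:
After op 1 paint(0,2,B):
YYBYYYY
YYYYYWW
YYYYYWW
YYYYYWW
YYYYYYY
YYYYYYY
YYYYYYY
YYYYBBB
After op 2 paint(6,3,K):
YYBYYYY
YYYYYWW
YYYYYWW
YYYYYWW
YYYYYYY
YYYYYYY
YYYKYYY
YYYYBBB
After op 3 fill(4,2,B) [45 cells changed]:
BBBBBBB
BBBBBWW
BBBBBWW
BBBBBWW
BBBBBBB
BBBBBBB
BBBKBBB
BBBBBBB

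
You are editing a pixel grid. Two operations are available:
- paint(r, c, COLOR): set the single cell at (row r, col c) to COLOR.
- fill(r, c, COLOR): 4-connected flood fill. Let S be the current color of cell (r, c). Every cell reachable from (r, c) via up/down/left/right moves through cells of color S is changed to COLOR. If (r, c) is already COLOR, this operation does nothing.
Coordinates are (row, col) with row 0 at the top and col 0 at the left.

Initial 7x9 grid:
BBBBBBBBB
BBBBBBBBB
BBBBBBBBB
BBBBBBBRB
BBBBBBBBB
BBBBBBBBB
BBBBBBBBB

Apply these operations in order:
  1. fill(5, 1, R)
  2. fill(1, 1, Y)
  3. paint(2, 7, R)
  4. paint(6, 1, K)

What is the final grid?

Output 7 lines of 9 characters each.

After op 1 fill(5,1,R) [62 cells changed]:
RRRRRRRRR
RRRRRRRRR
RRRRRRRRR
RRRRRRRRR
RRRRRRRRR
RRRRRRRRR
RRRRRRRRR
After op 2 fill(1,1,Y) [63 cells changed]:
YYYYYYYYY
YYYYYYYYY
YYYYYYYYY
YYYYYYYYY
YYYYYYYYY
YYYYYYYYY
YYYYYYYYY
After op 3 paint(2,7,R):
YYYYYYYYY
YYYYYYYYY
YYYYYYYRY
YYYYYYYYY
YYYYYYYYY
YYYYYYYYY
YYYYYYYYY
After op 4 paint(6,1,K):
YYYYYYYYY
YYYYYYYYY
YYYYYYYRY
YYYYYYYYY
YYYYYYYYY
YYYYYYYYY
YKYYYYYYY

Answer: YYYYYYYYY
YYYYYYYYY
YYYYYYYRY
YYYYYYYYY
YYYYYYYYY
YYYYYYYYY
YKYYYYYYY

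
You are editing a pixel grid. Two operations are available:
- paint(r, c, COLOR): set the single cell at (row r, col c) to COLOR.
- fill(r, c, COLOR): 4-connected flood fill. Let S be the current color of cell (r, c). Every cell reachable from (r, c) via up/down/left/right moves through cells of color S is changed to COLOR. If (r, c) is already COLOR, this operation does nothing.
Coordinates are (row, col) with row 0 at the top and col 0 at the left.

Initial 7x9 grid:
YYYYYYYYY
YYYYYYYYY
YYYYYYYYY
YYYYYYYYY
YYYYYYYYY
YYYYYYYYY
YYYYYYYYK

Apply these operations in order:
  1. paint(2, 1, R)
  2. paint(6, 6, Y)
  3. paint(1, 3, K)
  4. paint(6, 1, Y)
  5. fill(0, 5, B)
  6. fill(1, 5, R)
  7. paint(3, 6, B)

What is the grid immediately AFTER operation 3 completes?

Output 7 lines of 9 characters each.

After op 1 paint(2,1,R):
YYYYYYYYY
YYYYYYYYY
YRYYYYYYY
YYYYYYYYY
YYYYYYYYY
YYYYYYYYY
YYYYYYYYK
After op 2 paint(6,6,Y):
YYYYYYYYY
YYYYYYYYY
YRYYYYYYY
YYYYYYYYY
YYYYYYYYY
YYYYYYYYY
YYYYYYYYK
After op 3 paint(1,3,K):
YYYYYYYYY
YYYKYYYYY
YRYYYYYYY
YYYYYYYYY
YYYYYYYYY
YYYYYYYYY
YYYYYYYYK

Answer: YYYYYYYYY
YYYKYYYYY
YRYYYYYYY
YYYYYYYYY
YYYYYYYYY
YYYYYYYYY
YYYYYYYYK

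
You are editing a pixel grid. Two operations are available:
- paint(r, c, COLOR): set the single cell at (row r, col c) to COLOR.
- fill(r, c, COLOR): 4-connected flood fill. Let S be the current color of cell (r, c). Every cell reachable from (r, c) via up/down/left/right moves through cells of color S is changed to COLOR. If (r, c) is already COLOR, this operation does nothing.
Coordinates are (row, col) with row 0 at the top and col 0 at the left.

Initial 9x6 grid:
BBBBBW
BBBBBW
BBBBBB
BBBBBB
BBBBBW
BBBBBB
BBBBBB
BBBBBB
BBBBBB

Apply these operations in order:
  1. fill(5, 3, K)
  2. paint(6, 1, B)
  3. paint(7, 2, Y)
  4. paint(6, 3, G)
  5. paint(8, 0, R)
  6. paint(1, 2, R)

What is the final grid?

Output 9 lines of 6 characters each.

Answer: KKKKKW
KKRKKW
KKKKKK
KKKKKK
KKKKKW
KKKKKK
KBKGKK
KKYKKK
RKKKKK

Derivation:
After op 1 fill(5,3,K) [51 cells changed]:
KKKKKW
KKKKKW
KKKKKK
KKKKKK
KKKKKW
KKKKKK
KKKKKK
KKKKKK
KKKKKK
After op 2 paint(6,1,B):
KKKKKW
KKKKKW
KKKKKK
KKKKKK
KKKKKW
KKKKKK
KBKKKK
KKKKKK
KKKKKK
After op 3 paint(7,2,Y):
KKKKKW
KKKKKW
KKKKKK
KKKKKK
KKKKKW
KKKKKK
KBKKKK
KKYKKK
KKKKKK
After op 4 paint(6,3,G):
KKKKKW
KKKKKW
KKKKKK
KKKKKK
KKKKKW
KKKKKK
KBKGKK
KKYKKK
KKKKKK
After op 5 paint(8,0,R):
KKKKKW
KKKKKW
KKKKKK
KKKKKK
KKKKKW
KKKKKK
KBKGKK
KKYKKK
RKKKKK
After op 6 paint(1,2,R):
KKKKKW
KKRKKW
KKKKKK
KKKKKK
KKKKKW
KKKKKK
KBKGKK
KKYKKK
RKKKKK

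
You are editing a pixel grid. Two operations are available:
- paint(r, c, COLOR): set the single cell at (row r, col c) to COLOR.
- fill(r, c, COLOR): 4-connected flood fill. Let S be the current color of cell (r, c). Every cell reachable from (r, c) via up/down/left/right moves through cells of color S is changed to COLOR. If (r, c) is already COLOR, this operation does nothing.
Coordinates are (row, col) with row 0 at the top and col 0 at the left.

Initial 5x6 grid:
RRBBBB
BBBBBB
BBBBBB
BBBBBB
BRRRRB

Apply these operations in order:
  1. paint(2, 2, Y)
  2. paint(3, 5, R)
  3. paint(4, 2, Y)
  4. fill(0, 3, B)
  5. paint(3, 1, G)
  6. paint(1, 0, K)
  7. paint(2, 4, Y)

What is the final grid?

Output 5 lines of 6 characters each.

After op 1 paint(2,2,Y):
RRBBBB
BBBBBB
BBYBBB
BBBBBB
BRRRRB
After op 2 paint(3,5,R):
RRBBBB
BBBBBB
BBYBBB
BBBBBR
BRRRRB
After op 3 paint(4,2,Y):
RRBBBB
BBBBBB
BBYBBB
BBBBBR
BRYRRB
After op 4 fill(0,3,B) [0 cells changed]:
RRBBBB
BBBBBB
BBYBBB
BBBBBR
BRYRRB
After op 5 paint(3,1,G):
RRBBBB
BBBBBB
BBYBBB
BGBBBR
BRYRRB
After op 6 paint(1,0,K):
RRBBBB
KBBBBB
BBYBBB
BGBBBR
BRYRRB
After op 7 paint(2,4,Y):
RRBBBB
KBBBBB
BBYBYB
BGBBBR
BRYRRB

Answer: RRBBBB
KBBBBB
BBYBYB
BGBBBR
BRYRRB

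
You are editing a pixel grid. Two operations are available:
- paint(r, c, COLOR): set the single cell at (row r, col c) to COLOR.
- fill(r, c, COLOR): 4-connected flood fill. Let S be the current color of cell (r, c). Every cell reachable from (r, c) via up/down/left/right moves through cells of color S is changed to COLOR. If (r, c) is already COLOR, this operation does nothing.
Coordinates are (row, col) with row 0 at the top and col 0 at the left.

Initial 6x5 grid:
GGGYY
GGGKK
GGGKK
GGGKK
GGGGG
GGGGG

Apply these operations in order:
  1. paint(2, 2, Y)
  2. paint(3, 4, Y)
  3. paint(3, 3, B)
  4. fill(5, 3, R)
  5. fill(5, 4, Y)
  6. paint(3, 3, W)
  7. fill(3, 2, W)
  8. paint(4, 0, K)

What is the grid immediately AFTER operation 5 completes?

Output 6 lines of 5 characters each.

Answer: YYYYY
YYYKK
YYYKK
YYYBY
YYYYY
YYYYY

Derivation:
After op 1 paint(2,2,Y):
GGGYY
GGGKK
GGYKK
GGGKK
GGGGG
GGGGG
After op 2 paint(3,4,Y):
GGGYY
GGGKK
GGYKK
GGGKY
GGGGG
GGGGG
After op 3 paint(3,3,B):
GGGYY
GGGKK
GGYKK
GGGBY
GGGGG
GGGGG
After op 4 fill(5,3,R) [21 cells changed]:
RRRYY
RRRKK
RRYKK
RRRBY
RRRRR
RRRRR
After op 5 fill(5,4,Y) [21 cells changed]:
YYYYY
YYYKK
YYYKK
YYYBY
YYYYY
YYYYY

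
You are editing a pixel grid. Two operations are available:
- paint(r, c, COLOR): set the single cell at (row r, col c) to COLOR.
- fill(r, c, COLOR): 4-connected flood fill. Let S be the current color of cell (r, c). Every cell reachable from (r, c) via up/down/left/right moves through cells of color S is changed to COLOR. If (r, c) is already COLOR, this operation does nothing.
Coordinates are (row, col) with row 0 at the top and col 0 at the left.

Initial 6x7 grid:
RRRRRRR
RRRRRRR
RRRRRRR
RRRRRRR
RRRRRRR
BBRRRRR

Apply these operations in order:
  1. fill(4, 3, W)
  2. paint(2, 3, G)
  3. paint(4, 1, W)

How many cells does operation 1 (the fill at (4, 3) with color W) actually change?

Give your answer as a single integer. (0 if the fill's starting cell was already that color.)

Answer: 40

Derivation:
After op 1 fill(4,3,W) [40 cells changed]:
WWWWWWW
WWWWWWW
WWWWWWW
WWWWWWW
WWWWWWW
BBWWWWW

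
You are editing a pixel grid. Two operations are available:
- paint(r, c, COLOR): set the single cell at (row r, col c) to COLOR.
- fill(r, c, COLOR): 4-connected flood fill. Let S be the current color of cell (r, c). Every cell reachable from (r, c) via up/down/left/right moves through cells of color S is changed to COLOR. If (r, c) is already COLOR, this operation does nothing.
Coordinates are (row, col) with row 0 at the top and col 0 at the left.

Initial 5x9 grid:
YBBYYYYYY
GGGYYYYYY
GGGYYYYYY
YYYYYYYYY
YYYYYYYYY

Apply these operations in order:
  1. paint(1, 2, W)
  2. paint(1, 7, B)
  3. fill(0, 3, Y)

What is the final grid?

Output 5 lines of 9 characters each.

Answer: YBBYYYYYY
GGWYYYYBY
GGGYYYYYY
YYYYYYYYY
YYYYYYYYY

Derivation:
After op 1 paint(1,2,W):
YBBYYYYYY
GGWYYYYYY
GGGYYYYYY
YYYYYYYYY
YYYYYYYYY
After op 2 paint(1,7,B):
YBBYYYYYY
GGWYYYYBY
GGGYYYYYY
YYYYYYYYY
YYYYYYYYY
After op 3 fill(0,3,Y) [0 cells changed]:
YBBYYYYYY
GGWYYYYBY
GGGYYYYYY
YYYYYYYYY
YYYYYYYYY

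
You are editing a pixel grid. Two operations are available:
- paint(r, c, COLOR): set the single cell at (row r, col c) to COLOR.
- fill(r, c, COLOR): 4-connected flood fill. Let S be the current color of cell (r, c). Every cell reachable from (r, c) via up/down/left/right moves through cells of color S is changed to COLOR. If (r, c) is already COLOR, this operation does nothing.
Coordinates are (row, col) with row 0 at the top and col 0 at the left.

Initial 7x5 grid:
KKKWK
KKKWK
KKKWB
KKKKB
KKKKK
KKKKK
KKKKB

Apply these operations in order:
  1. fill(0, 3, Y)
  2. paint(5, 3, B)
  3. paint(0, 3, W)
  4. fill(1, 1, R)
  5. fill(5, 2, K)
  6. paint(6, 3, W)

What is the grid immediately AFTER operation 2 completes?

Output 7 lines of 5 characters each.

After op 1 fill(0,3,Y) [3 cells changed]:
KKKYK
KKKYK
KKKYB
KKKKB
KKKKK
KKKKK
KKKKB
After op 2 paint(5,3,B):
KKKYK
KKKYK
KKKYB
KKKKB
KKKKK
KKKBK
KKKKB

Answer: KKKYK
KKKYK
KKKYB
KKKKB
KKKKK
KKKBK
KKKKB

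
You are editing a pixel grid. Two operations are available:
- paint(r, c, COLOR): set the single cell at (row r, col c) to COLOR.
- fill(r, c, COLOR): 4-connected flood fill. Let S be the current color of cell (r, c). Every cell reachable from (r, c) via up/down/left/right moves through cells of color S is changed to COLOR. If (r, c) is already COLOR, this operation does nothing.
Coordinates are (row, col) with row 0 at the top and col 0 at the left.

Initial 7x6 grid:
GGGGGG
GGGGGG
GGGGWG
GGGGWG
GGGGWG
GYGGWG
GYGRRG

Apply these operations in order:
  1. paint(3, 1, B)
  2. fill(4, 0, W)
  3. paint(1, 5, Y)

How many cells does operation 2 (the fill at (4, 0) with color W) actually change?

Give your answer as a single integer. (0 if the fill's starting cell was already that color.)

Answer: 33

Derivation:
After op 1 paint(3,1,B):
GGGGGG
GGGGGG
GGGGWG
GBGGWG
GGGGWG
GYGGWG
GYGRRG
After op 2 fill(4,0,W) [33 cells changed]:
WWWWWW
WWWWWW
WWWWWW
WBWWWW
WWWWWW
WYWWWW
WYWRRW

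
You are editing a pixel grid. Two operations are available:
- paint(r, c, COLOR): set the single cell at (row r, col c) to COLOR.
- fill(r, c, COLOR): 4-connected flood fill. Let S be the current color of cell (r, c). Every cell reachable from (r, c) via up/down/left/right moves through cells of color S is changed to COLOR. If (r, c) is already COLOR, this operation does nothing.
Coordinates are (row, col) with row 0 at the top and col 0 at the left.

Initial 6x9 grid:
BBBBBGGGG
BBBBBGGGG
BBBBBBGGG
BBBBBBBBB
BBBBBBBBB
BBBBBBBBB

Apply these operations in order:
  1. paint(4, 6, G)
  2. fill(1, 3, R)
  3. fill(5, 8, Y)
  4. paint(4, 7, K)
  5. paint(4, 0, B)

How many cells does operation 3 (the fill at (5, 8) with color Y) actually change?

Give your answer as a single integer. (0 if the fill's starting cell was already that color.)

Answer: 42

Derivation:
After op 1 paint(4,6,G):
BBBBBGGGG
BBBBBGGGG
BBBBBBGGG
BBBBBBBBB
BBBBBBGBB
BBBBBBBBB
After op 2 fill(1,3,R) [42 cells changed]:
RRRRRGGGG
RRRRRGGGG
RRRRRRGGG
RRRRRRRRR
RRRRRRGRR
RRRRRRRRR
After op 3 fill(5,8,Y) [42 cells changed]:
YYYYYGGGG
YYYYYGGGG
YYYYYYGGG
YYYYYYYYY
YYYYYYGYY
YYYYYYYYY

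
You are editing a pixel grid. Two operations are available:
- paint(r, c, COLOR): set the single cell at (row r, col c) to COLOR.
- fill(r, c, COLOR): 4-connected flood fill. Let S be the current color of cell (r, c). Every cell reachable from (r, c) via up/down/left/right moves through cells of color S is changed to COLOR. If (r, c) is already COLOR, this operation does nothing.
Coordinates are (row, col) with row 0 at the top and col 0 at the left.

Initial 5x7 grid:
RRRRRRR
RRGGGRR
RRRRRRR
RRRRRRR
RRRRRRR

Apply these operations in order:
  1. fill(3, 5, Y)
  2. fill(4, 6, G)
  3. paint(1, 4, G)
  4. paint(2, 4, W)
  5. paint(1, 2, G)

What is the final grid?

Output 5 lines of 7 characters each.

After op 1 fill(3,5,Y) [32 cells changed]:
YYYYYYY
YYGGGYY
YYYYYYY
YYYYYYY
YYYYYYY
After op 2 fill(4,6,G) [32 cells changed]:
GGGGGGG
GGGGGGG
GGGGGGG
GGGGGGG
GGGGGGG
After op 3 paint(1,4,G):
GGGGGGG
GGGGGGG
GGGGGGG
GGGGGGG
GGGGGGG
After op 4 paint(2,4,W):
GGGGGGG
GGGGGGG
GGGGWGG
GGGGGGG
GGGGGGG
After op 5 paint(1,2,G):
GGGGGGG
GGGGGGG
GGGGWGG
GGGGGGG
GGGGGGG

Answer: GGGGGGG
GGGGGGG
GGGGWGG
GGGGGGG
GGGGGGG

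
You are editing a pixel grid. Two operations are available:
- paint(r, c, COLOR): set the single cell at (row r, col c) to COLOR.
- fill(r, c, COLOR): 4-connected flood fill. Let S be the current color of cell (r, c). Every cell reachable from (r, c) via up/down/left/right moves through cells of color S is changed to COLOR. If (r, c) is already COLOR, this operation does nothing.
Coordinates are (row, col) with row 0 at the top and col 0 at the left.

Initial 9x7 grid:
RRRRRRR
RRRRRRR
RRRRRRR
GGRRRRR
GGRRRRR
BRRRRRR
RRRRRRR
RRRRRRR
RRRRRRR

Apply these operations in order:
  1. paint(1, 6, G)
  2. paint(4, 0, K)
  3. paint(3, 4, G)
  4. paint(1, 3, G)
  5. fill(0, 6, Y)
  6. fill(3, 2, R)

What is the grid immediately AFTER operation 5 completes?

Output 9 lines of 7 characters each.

After op 1 paint(1,6,G):
RRRRRRR
RRRRRRG
RRRRRRR
GGRRRRR
GGRRRRR
BRRRRRR
RRRRRRR
RRRRRRR
RRRRRRR
After op 2 paint(4,0,K):
RRRRRRR
RRRRRRG
RRRRRRR
GGRRRRR
KGRRRRR
BRRRRRR
RRRRRRR
RRRRRRR
RRRRRRR
After op 3 paint(3,4,G):
RRRRRRR
RRRRRRG
RRRRRRR
GGRRGRR
KGRRRRR
BRRRRRR
RRRRRRR
RRRRRRR
RRRRRRR
After op 4 paint(1,3,G):
RRRRRRR
RRRGRRG
RRRRRRR
GGRRGRR
KGRRRRR
BRRRRRR
RRRRRRR
RRRRRRR
RRRRRRR
After op 5 fill(0,6,Y) [55 cells changed]:
YYYYYYY
YYYGYYG
YYYYYYY
GGYYGYY
KGYYYYY
BYYYYYY
YYYYYYY
YYYYYYY
YYYYYYY

Answer: YYYYYYY
YYYGYYG
YYYYYYY
GGYYGYY
KGYYYYY
BYYYYYY
YYYYYYY
YYYYYYY
YYYYYYY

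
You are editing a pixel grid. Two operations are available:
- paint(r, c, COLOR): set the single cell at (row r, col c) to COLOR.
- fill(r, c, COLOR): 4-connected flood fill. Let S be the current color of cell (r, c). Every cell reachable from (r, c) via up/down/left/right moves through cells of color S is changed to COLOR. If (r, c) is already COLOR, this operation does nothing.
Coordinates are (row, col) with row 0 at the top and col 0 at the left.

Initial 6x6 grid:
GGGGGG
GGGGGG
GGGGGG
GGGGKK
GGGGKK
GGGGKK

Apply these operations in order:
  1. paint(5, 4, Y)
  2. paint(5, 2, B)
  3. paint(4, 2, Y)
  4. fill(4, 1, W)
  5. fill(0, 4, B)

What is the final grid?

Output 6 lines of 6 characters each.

After op 1 paint(5,4,Y):
GGGGGG
GGGGGG
GGGGGG
GGGGKK
GGGGKK
GGGGYK
After op 2 paint(5,2,B):
GGGGGG
GGGGGG
GGGGGG
GGGGKK
GGGGKK
GGBGYK
After op 3 paint(4,2,Y):
GGGGGG
GGGGGG
GGGGGG
GGGGKK
GGYGKK
GGBGYK
After op 4 fill(4,1,W) [28 cells changed]:
WWWWWW
WWWWWW
WWWWWW
WWWWKK
WWYWKK
WWBWYK
After op 5 fill(0,4,B) [28 cells changed]:
BBBBBB
BBBBBB
BBBBBB
BBBBKK
BBYBKK
BBBBYK

Answer: BBBBBB
BBBBBB
BBBBBB
BBBBKK
BBYBKK
BBBBYK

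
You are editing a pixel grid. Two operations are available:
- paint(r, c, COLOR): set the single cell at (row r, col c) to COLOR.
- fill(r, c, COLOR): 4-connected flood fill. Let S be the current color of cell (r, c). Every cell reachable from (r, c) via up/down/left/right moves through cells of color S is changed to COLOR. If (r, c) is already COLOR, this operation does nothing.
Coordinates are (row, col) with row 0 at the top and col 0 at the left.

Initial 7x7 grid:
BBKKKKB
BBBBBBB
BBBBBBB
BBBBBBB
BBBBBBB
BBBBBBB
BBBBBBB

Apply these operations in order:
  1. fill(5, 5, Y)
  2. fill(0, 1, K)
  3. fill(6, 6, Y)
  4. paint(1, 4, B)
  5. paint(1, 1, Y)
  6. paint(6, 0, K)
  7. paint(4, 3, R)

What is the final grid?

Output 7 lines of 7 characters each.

Answer: YYYYYYY
YYYYBYY
YYYYYYY
YYYYYYY
YYYRYYY
YYYYYYY
KYYYYYY

Derivation:
After op 1 fill(5,5,Y) [45 cells changed]:
YYKKKKY
YYYYYYY
YYYYYYY
YYYYYYY
YYYYYYY
YYYYYYY
YYYYYYY
After op 2 fill(0,1,K) [45 cells changed]:
KKKKKKK
KKKKKKK
KKKKKKK
KKKKKKK
KKKKKKK
KKKKKKK
KKKKKKK
After op 3 fill(6,6,Y) [49 cells changed]:
YYYYYYY
YYYYYYY
YYYYYYY
YYYYYYY
YYYYYYY
YYYYYYY
YYYYYYY
After op 4 paint(1,4,B):
YYYYYYY
YYYYBYY
YYYYYYY
YYYYYYY
YYYYYYY
YYYYYYY
YYYYYYY
After op 5 paint(1,1,Y):
YYYYYYY
YYYYBYY
YYYYYYY
YYYYYYY
YYYYYYY
YYYYYYY
YYYYYYY
After op 6 paint(6,0,K):
YYYYYYY
YYYYBYY
YYYYYYY
YYYYYYY
YYYYYYY
YYYYYYY
KYYYYYY
After op 7 paint(4,3,R):
YYYYYYY
YYYYBYY
YYYYYYY
YYYYYYY
YYYRYYY
YYYYYYY
KYYYYYY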